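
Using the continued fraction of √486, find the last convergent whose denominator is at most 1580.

√486 = [22; 22, 44, …] (period length 2).
Convergents:
  p_0/q_0 = 22/1
  p_1/q_1 = 485/22
  p_2/q_2 = 21362/969
  p_3/q_3 = 470449/21340
q_2 = 969 ≤ 1580 < 21340 = q_3, so the answer is 21362/969.

21362/969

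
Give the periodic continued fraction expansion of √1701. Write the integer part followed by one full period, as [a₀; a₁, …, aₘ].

a₀ = ⌊√1701⌋ = 41.

[41; 4, 8, 1, 10, 1, 8, 4, 82]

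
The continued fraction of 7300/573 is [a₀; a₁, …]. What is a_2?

7300 = 12·573 + 424   →  a_0 = 12
573 = 1·424 + 149   →  a_1 = 1
424 = 2·149 + 126   →  a_2 = 2

2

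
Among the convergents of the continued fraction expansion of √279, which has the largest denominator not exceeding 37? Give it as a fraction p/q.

√279 = [16; 1, 2, 2, 1, 2, 2, 1, 32, …] (period length 8).
Convergents:
  p_0/q_0 = 16/1
  p_1/q_1 = 17/1
  p_2/q_2 = 50/3
  p_3/q_3 = 117/7
  p_4/q_4 = 167/10
  p_5/q_5 = 451/27
  p_6/q_6 = 1069/64
q_5 = 27 ≤ 37 < 64 = q_6, so the answer is 451/27.

451/27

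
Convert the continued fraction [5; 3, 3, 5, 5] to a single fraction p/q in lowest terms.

Fold from the inside: start with 5/1.
  5 + 1/5 = 26/5
  3 + 5/26 = 83/26
  3 + 26/83 = 275/83
  5 + 83/275 = 1458/275

1458/275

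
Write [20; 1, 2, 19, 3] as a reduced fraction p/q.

3659/177

Fold from the inside: start with 3/1.
  19 + 1/3 = 58/3
  2 + 3/58 = 119/58
  1 + 58/119 = 177/119
  20 + 119/177 = 3659/177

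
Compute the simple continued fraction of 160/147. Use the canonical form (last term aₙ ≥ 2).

[1; 11, 3, 4]

160 = 1×147 + 13
147 = 11×13 + 4
13 = 3×4 + 1
4 = 4×1 + 0  (stop)
So 160/147 = [1; 11, 3, 4].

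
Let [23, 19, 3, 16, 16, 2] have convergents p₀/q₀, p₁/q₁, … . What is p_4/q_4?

350617/15210

Using pₖ = aₖpₖ₋₁ + pₖ₋₂, qₖ = aₖqₖ₋₁ + qₖ₋₂ (with p₋₁=1, p₋₂=0, q₋₁=0, q₋₂=1):
  k=0: a=23, p=23, q=1
  k=1: a=19, p=438, q=19
  k=2: a=3, p=1337, q=58
  k=3: a=16, p=21830, q=947
  k=4: a=16, p=350617, q=15210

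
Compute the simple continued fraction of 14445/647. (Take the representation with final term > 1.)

[22; 3, 15, 14]

14445 = 22·647 + 211
647 = 3·211 + 14
211 = 15·14 + 1
14 = 14·1 + 0  (stop)
So 14445/647 = [22; 3, 15, 14].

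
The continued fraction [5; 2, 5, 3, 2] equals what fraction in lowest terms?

442/81

Fold from the inside: start with 2/1.
  3 + 1/2 = 7/2
  5 + 2/7 = 37/7
  2 + 7/37 = 81/37
  5 + 37/81 = 442/81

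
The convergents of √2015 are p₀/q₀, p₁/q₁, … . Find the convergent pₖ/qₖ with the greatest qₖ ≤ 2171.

√2015 = [44; 1, 7, 1, 88, …] (period length 4).
Convergents:
  p_0/q_0 = 44/1
  p_1/q_1 = 45/1
  p_2/q_2 = 359/8
  p_3/q_3 = 404/9
  p_4/q_4 = 35911/800
  p_5/q_5 = 36315/809
  p_6/q_6 = 290116/6463
q_5 = 809 ≤ 2171 < 6463 = q_6, so the answer is 36315/809.

36315/809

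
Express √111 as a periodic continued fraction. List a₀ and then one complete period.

[10; 1, 1, 6, 1, 1, 20]

a₀ = ⌊√111⌋ = 10.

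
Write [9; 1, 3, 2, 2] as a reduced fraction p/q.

Using pₖ = aₖpₖ₋₁ + pₖ₋₂ and qₖ = aₖqₖ₋₁ + qₖ₋₂:
  k=0: a=9, p=9, q=1
  k=1: a=1, p=10, q=1
  k=2: a=3, p=39, q=4
  k=3: a=2, p=88, q=9
  k=4: a=2, p=215, q=22

215/22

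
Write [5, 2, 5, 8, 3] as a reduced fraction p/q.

Using pₖ = aₖpₖ₋₁ + pₖ₋₂ and qₖ = aₖqₖ₋₁ + qₖ₋₂:
  k=0: a=5, p=5, q=1
  k=1: a=2, p=11, q=2
  k=2: a=5, p=60, q=11
  k=3: a=8, p=491, q=90
  k=4: a=3, p=1533, q=281

1533/281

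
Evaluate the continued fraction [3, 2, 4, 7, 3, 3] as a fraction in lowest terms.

2333/677

Fold from the inside: start with 3/1.
  3 + 1/3 = 10/3
  7 + 3/10 = 73/10
  4 + 10/73 = 302/73
  2 + 73/302 = 677/302
  3 + 302/677 = 2333/677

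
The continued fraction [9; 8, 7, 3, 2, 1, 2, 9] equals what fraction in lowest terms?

137035/15021

Using pₖ = aₖpₖ₋₁ + pₖ₋₂ and qₖ = aₖqₖ₋₁ + qₖ₋₂:
  k=0: a=9, p=9, q=1
  k=1: a=8, p=73, q=8
  k=2: a=7, p=520, q=57
  k=3: a=3, p=1633, q=179
  k=4: a=2, p=3786, q=415
  k=5: a=1, p=5419, q=594
  k=6: a=2, p=14624, q=1603
  k=7: a=9, p=137035, q=15021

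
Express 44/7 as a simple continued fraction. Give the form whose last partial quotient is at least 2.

44 = 6·7 + 2
7 = 3·2 + 1
2 = 2·1 + 0  (stop)
So 44/7 = [6; 3, 2].

[6; 3, 2]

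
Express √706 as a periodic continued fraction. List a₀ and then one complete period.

[26; 1, 1, 3, 26, 3, 1, 1, 52]

a₀ = ⌊√706⌋ = 26.
With m₀=0, d₀=1 and mₖ₊₁ = dₖaₖ − mₖ, dₖ₊₁ = (n − mₖ₊₁²)/dₖ, aₖ₊₁ = ⌊(a₀+mₖ₊₁)/dₖ₊₁⌋:
  k=1: m=26, d=30, a=1
  k=2: m=4, d=23, a=1
  k=3: m=19, d=15, a=3
  k=4: m=26, d=2, a=26
  k=5: m=26, d=15, a=3
  k=6: m=19, d=23, a=1
  k=7: m=4, d=30, a=1
  k=8: m=26, d=1, a=52
d=1 and a=2a₀=52 at k=8, so the next step gives (m, d) = (26, 30) again — its k=1 value — and the period has length 8.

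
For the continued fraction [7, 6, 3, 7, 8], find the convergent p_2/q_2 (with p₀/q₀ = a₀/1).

Using pₖ = aₖpₖ₋₁ + pₖ₋₂, qₖ = aₖqₖ₋₁ + qₖ₋₂ (with p₋₁=1, p₋₂=0, q₋₁=0, q₋₂=1):
  k=0: a=7, p=7, q=1
  k=1: a=6, p=43, q=6
  k=2: a=3, p=136, q=19

136/19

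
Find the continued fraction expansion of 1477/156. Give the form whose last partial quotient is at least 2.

[9; 2, 7, 3, 3]

1477 = 9·156 + 73
156 = 2·73 + 10
73 = 7·10 + 3
10 = 3·3 + 1
3 = 3·1 + 0  (stop)
So 1477/156 = [9; 2, 7, 3, 3].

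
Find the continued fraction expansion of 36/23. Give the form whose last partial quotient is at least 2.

36 = 1*23 + 13
23 = 1*13 + 10
13 = 1*10 + 3
10 = 3*3 + 1
3 = 3*1 + 0  (stop)
So 36/23 = [1; 1, 1, 3, 3].

[1; 1, 1, 3, 3]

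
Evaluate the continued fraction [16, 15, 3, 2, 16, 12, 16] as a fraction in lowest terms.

Using pₖ = aₖpₖ₋₁ + pₖ₋₂ and qₖ = aₖqₖ₋₁ + qₖ₋₂:
  k=0: a=16, p=16, q=1
  k=1: a=15, p=241, q=15
  k=2: a=3, p=739, q=46
  k=3: a=2, p=1719, q=107
  k=4: a=16, p=28243, q=1758
  k=5: a=12, p=340635, q=21203
  k=6: a=16, p=5478403, q=341006

5478403/341006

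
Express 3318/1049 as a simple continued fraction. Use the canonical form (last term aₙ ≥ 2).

3318 = 3×1049 + 171
1049 = 6×171 + 23
171 = 7×23 + 10
23 = 2×10 + 3
10 = 3×3 + 1
3 = 3×1 + 0  (stop)
So 3318/1049 = [3; 6, 7, 2, 3, 3].

[3; 6, 7, 2, 3, 3]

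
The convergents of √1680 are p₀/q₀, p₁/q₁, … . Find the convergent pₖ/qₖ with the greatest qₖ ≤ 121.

3361/82

√1680 = [40; 1, 80, …] (period length 2).
Convergents:
  p_0/q_0 = 40/1
  p_1/q_1 = 41/1
  p_2/q_2 = 3320/81
  p_3/q_3 = 3361/82
  p_4/q_4 = 272200/6641
q_3 = 82 ≤ 121 < 6641 = q_4, so the answer is 3361/82.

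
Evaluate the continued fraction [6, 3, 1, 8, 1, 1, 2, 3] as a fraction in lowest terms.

3973/635

Using pₖ = aₖpₖ₋₁ + pₖ₋₂ and qₖ = aₖqₖ₋₁ + qₖ₋₂:
  k=0: a=6, p=6, q=1
  k=1: a=3, p=19, q=3
  k=2: a=1, p=25, q=4
  k=3: a=8, p=219, q=35
  k=4: a=1, p=244, q=39
  k=5: a=1, p=463, q=74
  k=6: a=2, p=1170, q=187
  k=7: a=3, p=3973, q=635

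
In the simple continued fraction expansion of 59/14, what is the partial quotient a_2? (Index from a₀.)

59 = 4·14 + 3   →  a_0 = 4
14 = 4·3 + 2   →  a_1 = 4
3 = 1·2 + 1   →  a_2 = 1

1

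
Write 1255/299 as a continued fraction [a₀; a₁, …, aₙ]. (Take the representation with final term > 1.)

1255 = 4*299 + 59
299 = 5*59 + 4
59 = 14*4 + 3
4 = 1*3 + 1
3 = 3*1 + 0  (stop)
So 1255/299 = [4; 5, 14, 1, 3].

[4; 5, 14, 1, 3]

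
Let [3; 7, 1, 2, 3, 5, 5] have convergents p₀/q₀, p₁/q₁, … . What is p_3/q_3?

Using pₖ = aₖpₖ₋₁ + pₖ₋₂, qₖ = aₖqₖ₋₁ + qₖ₋₂ (with p₋₁=1, p₋₂=0, q₋₁=0, q₋₂=1):
  k=0: a=3, p=3, q=1
  k=1: a=7, p=22, q=7
  k=2: a=1, p=25, q=8
  k=3: a=2, p=72, q=23

72/23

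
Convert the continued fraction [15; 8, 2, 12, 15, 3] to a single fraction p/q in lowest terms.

Using pₖ = aₖpₖ₋₁ + pₖ₋₂ and qₖ = aₖqₖ₋₁ + qₖ₋₂:
  k=0: a=15, p=15, q=1
  k=1: a=8, p=121, q=8
  k=2: a=2, p=257, q=17
  k=3: a=12, p=3205, q=212
  k=4: a=15, p=48332, q=3197
  k=5: a=3, p=148201, q=9803

148201/9803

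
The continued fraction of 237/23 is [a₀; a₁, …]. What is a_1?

3

237 = 10·23 + 7   →  a_0 = 10
23 = 3·7 + 2   →  a_1 = 3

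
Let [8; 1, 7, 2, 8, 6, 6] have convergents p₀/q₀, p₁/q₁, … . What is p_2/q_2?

Using pₖ = aₖpₖ₋₁ + pₖ₋₂, qₖ = aₖqₖ₋₁ + qₖ₋₂ (with p₋₁=1, p₋₂=0, q₋₁=0, q₋₂=1):
  k=0: a=8, p=8, q=1
  k=1: a=1, p=9, q=1
  k=2: a=7, p=71, q=8

71/8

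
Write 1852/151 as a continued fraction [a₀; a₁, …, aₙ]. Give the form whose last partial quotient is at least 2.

1852 = 12*151 + 40
151 = 3*40 + 31
40 = 1*31 + 9
31 = 3*9 + 4
9 = 2*4 + 1
4 = 4*1 + 0  (stop)
So 1852/151 = [12; 3, 1, 3, 2, 4].

[12; 3, 1, 3, 2, 4]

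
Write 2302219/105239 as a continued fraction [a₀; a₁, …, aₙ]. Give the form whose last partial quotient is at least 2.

2302219 = 21*105239 + 92200
105239 = 1*92200 + 13039
92200 = 7*13039 + 927
13039 = 14*927 + 61
927 = 15*61 + 12
61 = 5*12 + 1
12 = 12*1 + 0  (stop)
So 2302219/105239 = [21; 1, 7, 14, 15, 5, 12].

[21; 1, 7, 14, 15, 5, 12]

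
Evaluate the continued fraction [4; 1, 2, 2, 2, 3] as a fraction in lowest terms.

273/58

Fold from the inside: start with 3/1.
  2 + 1/3 = 7/3
  2 + 3/7 = 17/7
  2 + 7/17 = 41/17
  1 + 17/41 = 58/41
  4 + 41/58 = 273/58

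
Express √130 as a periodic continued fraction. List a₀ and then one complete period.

[11; 2, 2, 22]

a₀ = ⌊√130⌋ = 11.
With m₀=0, d₀=1 and mₖ₊₁ = dₖaₖ − mₖ, dₖ₊₁ = (n − mₖ₊₁²)/dₖ, aₖ₊₁ = ⌊(a₀+mₖ₊₁)/dₖ₊₁⌋:
  k=1: m=11, d=9, a=2
  k=2: m=7, d=9, a=2
  k=3: m=11, d=1, a=22
d=1 and a=2a₀=22 at k=3, so the next step gives (m, d) = (11, 9) again — its k=1 value — and the period has length 3.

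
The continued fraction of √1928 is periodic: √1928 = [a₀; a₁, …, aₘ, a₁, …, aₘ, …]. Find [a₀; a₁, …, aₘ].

[43; 1, 9, 1, 86]

a₀ = ⌊√1928⌋ = 43.
With m₀=0, d₀=1 and mₖ₊₁ = dₖaₖ − mₖ, dₖ₊₁ = (n − mₖ₊₁²)/dₖ, aₖ₊₁ = ⌊(a₀+mₖ₊₁)/dₖ₊₁⌋:
  k=1: m=43, d=79, a=1
  k=2: m=36, d=8, a=9
  k=3: m=36, d=79, a=1
  k=4: m=43, d=1, a=86
d=1 and a=2a₀=86 at k=4, so the next step gives (m, d) = (43, 79) again — its k=1 value — and the period has length 4.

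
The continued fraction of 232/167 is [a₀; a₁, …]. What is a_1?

232 = 1·167 + 65   →  a_0 = 1
167 = 2·65 + 37   →  a_1 = 2

2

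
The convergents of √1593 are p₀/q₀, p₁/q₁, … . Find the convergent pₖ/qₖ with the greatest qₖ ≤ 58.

2275/57

√1593 = [39; 1, 10, 2, 2, 2, 10, 1, 78, …] (period length 8).
Convergents:
  p_0/q_0 = 39/1
  p_1/q_1 = 40/1
  p_2/q_2 = 439/11
  p_3/q_3 = 918/23
  p_4/q_4 = 2275/57
  p_5/q_5 = 5468/137
q_4 = 57 ≤ 58 < 137 = q_5, so the answer is 2275/57.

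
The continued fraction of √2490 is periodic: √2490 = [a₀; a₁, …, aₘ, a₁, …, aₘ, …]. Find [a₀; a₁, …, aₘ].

[49; 1, 8, 1, 98]

a₀ = ⌊√2490⌋ = 49.
With m₀=0, d₀=1 and mₖ₊₁ = dₖaₖ − mₖ, dₖ₊₁ = (n − mₖ₊₁²)/dₖ, aₖ₊₁ = ⌊(a₀+mₖ₊₁)/dₖ₊₁⌋:
  k=1: m=49, d=89, a=1
  k=2: m=40, d=10, a=8
  k=3: m=40, d=89, a=1
  k=4: m=49, d=1, a=98
d=1 and a=2a₀=98 at k=4, so the next step gives (m, d) = (49, 89) again — its k=1 value — and the period has length 4.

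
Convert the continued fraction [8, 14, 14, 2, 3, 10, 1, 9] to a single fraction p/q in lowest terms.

Using pₖ = aₖpₖ₋₁ + pₖ₋₂ and qₖ = aₖqₖ₋₁ + qₖ₋₂:
  k=0: a=8, p=8, q=1
  k=1: a=14, p=113, q=14
  k=2: a=14, p=1590, q=197
  k=3: a=2, p=3293, q=408
  k=4: a=3, p=11469, q=1421
  k=5: a=10, p=117983, q=14618
  k=6: a=1, p=129452, q=16039
  k=7: a=9, p=1283051, q=158969

1283051/158969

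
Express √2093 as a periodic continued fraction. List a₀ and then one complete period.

a₀ = ⌊√2093⌋ = 45.
With m₀=0, d₀=1 and mₖ₊₁ = dₖaₖ − mₖ, dₖ₊₁ = (n − mₖ₊₁²)/dₖ, aₖ₊₁ = ⌊(a₀+mₖ₊₁)/dₖ₊₁⌋:
  k=1: m=45, d=68, a=1
  k=2: m=23, d=23, a=2
  k=3: m=23, d=68, a=1
  k=4: m=45, d=1, a=90
d=1 and a=2a₀=90 at k=4, so the next step gives (m, d) = (45, 68) again — its k=1 value — and the period has length 4.

[45; 1, 2, 1, 90]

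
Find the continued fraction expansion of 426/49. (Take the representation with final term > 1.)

426 = 8·49 + 34
49 = 1·34 + 15
34 = 2·15 + 4
15 = 3·4 + 3
4 = 1·3 + 1
3 = 3·1 + 0  (stop)
So 426/49 = [8; 1, 2, 3, 1, 3].

[8; 1, 2, 3, 1, 3]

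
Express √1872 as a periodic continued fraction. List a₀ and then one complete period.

[43; 3, 1, 3, 86]

a₀ = ⌊√1872⌋ = 43.
With m₀=0, d₀=1 and mₖ₊₁ = dₖaₖ − mₖ, dₖ₊₁ = (n − mₖ₊₁²)/dₖ, aₖ₊₁ = ⌊(a₀+mₖ₊₁)/dₖ₊₁⌋:
  k=1: m=43, d=23, a=3
  k=2: m=26, d=52, a=1
  k=3: m=26, d=23, a=3
  k=4: m=43, d=1, a=86
d=1 and a=2a₀=86 at k=4, so the next step gives (m, d) = (43, 23) again — its k=1 value — and the period has length 4.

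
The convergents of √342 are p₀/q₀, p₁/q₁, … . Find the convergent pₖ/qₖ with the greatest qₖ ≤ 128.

1350/73

√342 = [18; 2, 36, …] (period length 2).
Convergents:
  p_0/q_0 = 18/1
  p_1/q_1 = 37/2
  p_2/q_2 = 1350/73
  p_3/q_3 = 2737/148
q_2 = 73 ≤ 128 < 148 = q_3, so the answer is 1350/73.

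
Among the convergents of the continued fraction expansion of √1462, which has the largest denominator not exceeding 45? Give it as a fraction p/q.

650/17

√1462 = [38; 4, 4, 4, 76, …] (period length 4).
Convergents:
  p_0/q_0 = 38/1
  p_1/q_1 = 153/4
  p_2/q_2 = 650/17
  p_3/q_3 = 2753/72
q_2 = 17 ≤ 45 < 72 = q_3, so the answer is 650/17.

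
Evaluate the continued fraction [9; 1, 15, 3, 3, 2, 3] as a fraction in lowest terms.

Fold from the inside: start with 3/1.
  2 + 1/3 = 7/3
  3 + 3/7 = 24/7
  3 + 7/24 = 79/24
  15 + 24/79 = 1209/79
  1 + 79/1209 = 1288/1209
  9 + 1209/1288 = 12801/1288

12801/1288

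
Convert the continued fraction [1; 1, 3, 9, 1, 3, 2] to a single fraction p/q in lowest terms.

634/361

Fold from the inside: start with 2/1.
  3 + 1/2 = 7/2
  1 + 2/7 = 9/7
  9 + 7/9 = 88/9
  3 + 9/88 = 273/88
  1 + 88/273 = 361/273
  1 + 273/361 = 634/361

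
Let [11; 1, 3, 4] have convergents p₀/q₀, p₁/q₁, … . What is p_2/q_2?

Using pₖ = aₖpₖ₋₁ + pₖ₋₂, qₖ = aₖqₖ₋₁ + qₖ₋₂ (with p₋₁=1, p₋₂=0, q₋₁=0, q₋₂=1):
  k=0: a=11, p=11, q=1
  k=1: a=1, p=12, q=1
  k=2: a=3, p=47, q=4

47/4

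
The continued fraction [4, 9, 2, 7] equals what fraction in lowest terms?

583/142

Fold from the inside: start with 7/1.
  2 + 1/7 = 15/7
  9 + 7/15 = 142/15
  4 + 15/142 = 583/142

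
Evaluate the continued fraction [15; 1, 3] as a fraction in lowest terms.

Fold from the inside: start with 3/1.
  1 + 1/3 = 4/3
  15 + 3/4 = 63/4

63/4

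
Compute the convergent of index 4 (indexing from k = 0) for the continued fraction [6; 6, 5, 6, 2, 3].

2557/415

Using pₖ = aₖpₖ₋₁ + pₖ₋₂, qₖ = aₖqₖ₋₁ + qₖ₋₂ (with p₋₁=1, p₋₂=0, q₋₁=0, q₋₂=1):
  k=0: a=6, p=6, q=1
  k=1: a=6, p=37, q=6
  k=2: a=5, p=191, q=31
  k=3: a=6, p=1183, q=192
  k=4: a=2, p=2557, q=415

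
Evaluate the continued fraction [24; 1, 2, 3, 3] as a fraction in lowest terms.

Using pₖ = aₖpₖ₋₁ + pₖ₋₂ and qₖ = aₖqₖ₋₁ + qₖ₋₂:
  k=0: a=24, p=24, q=1
  k=1: a=1, p=25, q=1
  k=2: a=2, p=74, q=3
  k=3: a=3, p=247, q=10
  k=4: a=3, p=815, q=33

815/33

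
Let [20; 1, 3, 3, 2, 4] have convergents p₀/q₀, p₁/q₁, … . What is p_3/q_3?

Using pₖ = aₖpₖ₋₁ + pₖ₋₂, qₖ = aₖqₖ₋₁ + qₖ₋₂ (with p₋₁=1, p₋₂=0, q₋₁=0, q₋₂=1):
  k=0: a=20, p=20, q=1
  k=1: a=1, p=21, q=1
  k=2: a=3, p=83, q=4
  k=3: a=3, p=270, q=13

270/13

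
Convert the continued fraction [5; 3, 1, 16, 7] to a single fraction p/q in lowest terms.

Using pₖ = aₖpₖ₋₁ + pₖ₋₂ and qₖ = aₖqₖ₋₁ + qₖ₋₂:
  k=0: a=5, p=5, q=1
  k=1: a=3, p=16, q=3
  k=2: a=1, p=21, q=4
  k=3: a=16, p=352, q=67
  k=4: a=7, p=2485, q=473

2485/473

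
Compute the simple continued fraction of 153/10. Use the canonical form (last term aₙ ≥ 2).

[15; 3, 3]

153 = 15*10 + 3
10 = 3*3 + 1
3 = 3*1 + 0  (stop)
So 153/10 = [15; 3, 3].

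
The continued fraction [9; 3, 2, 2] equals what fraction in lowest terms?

Using pₖ = aₖpₖ₋₁ + pₖ₋₂ and qₖ = aₖqₖ₋₁ + qₖ₋₂:
  k=0: a=9, p=9, q=1
  k=1: a=3, p=28, q=3
  k=2: a=2, p=65, q=7
  k=3: a=2, p=158, q=17

158/17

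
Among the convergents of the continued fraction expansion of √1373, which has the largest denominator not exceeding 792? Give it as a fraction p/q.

√1373 = [37; 18, 1, 1, 18, 74, …] (period length 5).
Convergents:
  p_0/q_0 = 37/1
  p_1/q_1 = 667/18
  p_2/q_2 = 704/19
  p_3/q_3 = 1371/37
  p_4/q_4 = 25382/685
  p_5/q_5 = 1879639/50727
q_4 = 685 ≤ 792 < 50727 = q_5, so the answer is 25382/685.

25382/685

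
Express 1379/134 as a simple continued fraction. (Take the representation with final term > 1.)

1379 = 10*134 + 39
134 = 3*39 + 17
39 = 2*17 + 5
17 = 3*5 + 2
5 = 2*2 + 1
2 = 2*1 + 0  (stop)
So 1379/134 = [10; 3, 2, 3, 2, 2].

[10; 3, 2, 3, 2, 2]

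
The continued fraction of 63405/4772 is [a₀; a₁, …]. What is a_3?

17

63405 = 13·4772 + 1369   →  a_0 = 13
4772 = 3·1369 + 665   →  a_1 = 3
1369 = 2·665 + 39   →  a_2 = 2
665 = 17·39 + 2   →  a_3 = 17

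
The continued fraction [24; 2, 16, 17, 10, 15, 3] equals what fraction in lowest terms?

Using pₖ = aₖpₖ₋₁ + pₖ₋₂ and qₖ = aₖqₖ₋₁ + qₖ₋₂:
  k=0: a=24, p=24, q=1
  k=1: a=2, p=49, q=2
  k=2: a=16, p=808, q=33
  k=3: a=17, p=13785, q=563
  k=4: a=10, p=138658, q=5663
  k=5: a=15, p=2093655, q=85508
  k=6: a=3, p=6419623, q=262187

6419623/262187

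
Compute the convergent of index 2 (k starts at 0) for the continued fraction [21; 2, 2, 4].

107/5

Using pₖ = aₖpₖ₋₁ + pₖ₋₂, qₖ = aₖqₖ₋₁ + qₖ₋₂ (with p₋₁=1, p₋₂=0, q₋₁=0, q₋₂=1):
  k=0: a=21, p=21, q=1
  k=1: a=2, p=43, q=2
  k=2: a=2, p=107, q=5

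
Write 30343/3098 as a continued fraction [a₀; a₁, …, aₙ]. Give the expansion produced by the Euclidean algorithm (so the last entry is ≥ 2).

[9; 1, 3, 1, 6, 3, 9, 3]

30343 = 9*3098 + 2461
3098 = 1*2461 + 637
2461 = 3*637 + 550
637 = 1*550 + 87
550 = 6*87 + 28
87 = 3*28 + 3
28 = 9*3 + 1
3 = 3*1 + 0  (stop)
So 30343/3098 = [9; 1, 3, 1, 6, 3, 9, 3].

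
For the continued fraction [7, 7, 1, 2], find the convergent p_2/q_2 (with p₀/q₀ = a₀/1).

57/8

Using pₖ = aₖpₖ₋₁ + pₖ₋₂, qₖ = aₖqₖ₋₁ + qₖ₋₂ (with p₋₁=1, p₋₂=0, q₋₁=0, q₋₂=1):
  k=0: a=7, p=7, q=1
  k=1: a=7, p=50, q=7
  k=2: a=1, p=57, q=8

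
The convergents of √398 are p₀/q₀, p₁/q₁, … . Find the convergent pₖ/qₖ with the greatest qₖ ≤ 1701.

15940/799

√398 = [19; 1, 18, 1, 38, …] (period length 4).
Convergents:
  p_0/q_0 = 19/1
  p_1/q_1 = 20/1
  p_2/q_2 = 379/19
  p_3/q_3 = 399/20
  p_4/q_4 = 15541/779
  p_5/q_5 = 15940/799
  p_6/q_6 = 302461/15161
q_5 = 799 ≤ 1701 < 15161 = q_6, so the answer is 15940/799.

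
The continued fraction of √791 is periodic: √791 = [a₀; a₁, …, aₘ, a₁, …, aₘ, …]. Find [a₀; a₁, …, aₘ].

a₀ = ⌊√791⌋ = 28.
With m₀=0, d₀=1 and mₖ₊₁ = dₖaₖ − mₖ, dₖ₊₁ = (n − mₖ₊₁²)/dₖ, aₖ₊₁ = ⌊(a₀+mₖ₊₁)/dₖ₊₁⌋:
  k=1: m=28, d=7, a=8
  k=2: m=28, d=1, a=56
d=1 and a=2a₀=56 at k=2, so the next step gives (m, d) = (28, 7) again — its k=1 value — and the period has length 2.

[28; 8, 56]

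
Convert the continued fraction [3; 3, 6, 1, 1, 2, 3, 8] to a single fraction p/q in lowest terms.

Using pₖ = aₖpₖ₋₁ + pₖ₋₂ and qₖ = aₖqₖ₋₁ + qₖ₋₂:
  k=0: a=3, p=3, q=1
  k=1: a=3, p=10, q=3
  k=2: a=6, p=63, q=19
  k=3: a=1, p=73, q=22
  k=4: a=1, p=136, q=41
  k=5: a=2, p=345, q=104
  k=6: a=3, p=1171, q=353
  k=7: a=8, p=9713, q=2928

9713/2928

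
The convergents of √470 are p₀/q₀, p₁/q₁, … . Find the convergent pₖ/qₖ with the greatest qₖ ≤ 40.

542/25

√470 = [21; 1, 2, 8, 2, 1, 42, …] (period length 6).
Convergents:
  p_0/q_0 = 21/1
  p_1/q_1 = 22/1
  p_2/q_2 = 65/3
  p_3/q_3 = 542/25
  p_4/q_4 = 1149/53
q_3 = 25 ≤ 40 < 53 = q_4, so the answer is 542/25.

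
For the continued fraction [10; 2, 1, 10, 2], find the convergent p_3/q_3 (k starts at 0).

Using pₖ = aₖpₖ₋₁ + pₖ₋₂, qₖ = aₖqₖ₋₁ + qₖ₋₂ (with p₋₁=1, p₋₂=0, q₋₁=0, q₋₂=1):
  k=0: a=10, p=10, q=1
  k=1: a=2, p=21, q=2
  k=2: a=1, p=31, q=3
  k=3: a=10, p=331, q=32

331/32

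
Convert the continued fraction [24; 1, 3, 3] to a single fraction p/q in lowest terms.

Fold from the inside: start with 3/1.
  3 + 1/3 = 10/3
  1 + 3/10 = 13/10
  24 + 10/13 = 322/13

322/13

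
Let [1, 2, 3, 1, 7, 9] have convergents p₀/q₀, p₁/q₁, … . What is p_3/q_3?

13/9

Using pₖ = aₖpₖ₋₁ + pₖ₋₂, qₖ = aₖqₖ₋₁ + qₖ₋₂ (with p₋₁=1, p₋₂=0, q₋₁=0, q₋₂=1):
  k=0: a=1, p=1, q=1
  k=1: a=2, p=3, q=2
  k=2: a=3, p=10, q=7
  k=3: a=1, p=13, q=9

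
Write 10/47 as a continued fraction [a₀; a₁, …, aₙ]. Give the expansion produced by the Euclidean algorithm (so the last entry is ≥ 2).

10 = 0×47 + 10
47 = 4×10 + 7
10 = 1×7 + 3
7 = 2×3 + 1
3 = 3×1 + 0  (stop)
So 10/47 = [0; 4, 1, 2, 3].

[0; 4, 1, 2, 3]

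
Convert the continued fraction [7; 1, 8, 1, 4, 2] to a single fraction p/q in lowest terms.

Using pₖ = aₖpₖ₋₁ + pₖ₋₂ and qₖ = aₖqₖ₋₁ + qₖ₋₂:
  k=0: a=7, p=7, q=1
  k=1: a=1, p=8, q=1
  k=2: a=8, p=71, q=9
  k=3: a=1, p=79, q=10
  k=4: a=4, p=387, q=49
  k=5: a=2, p=853, q=108

853/108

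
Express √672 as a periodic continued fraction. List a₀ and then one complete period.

[25; 1, 11, 1, 50]

a₀ = ⌊√672⌋ = 25.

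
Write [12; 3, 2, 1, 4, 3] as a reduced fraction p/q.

Fold from the inside: start with 3/1.
  4 + 1/3 = 13/3
  1 + 3/13 = 16/13
  2 + 13/16 = 45/16
  3 + 16/45 = 151/45
  12 + 45/151 = 1857/151

1857/151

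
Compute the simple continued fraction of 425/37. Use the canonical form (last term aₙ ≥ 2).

425 = 11·37 + 18
37 = 2·18 + 1
18 = 18·1 + 0  (stop)
So 425/37 = [11; 2, 18].

[11; 2, 18]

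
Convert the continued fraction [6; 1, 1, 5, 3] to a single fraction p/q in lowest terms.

229/35

Fold from the inside: start with 3/1.
  5 + 1/3 = 16/3
  1 + 3/16 = 19/16
  1 + 16/19 = 35/19
  6 + 19/35 = 229/35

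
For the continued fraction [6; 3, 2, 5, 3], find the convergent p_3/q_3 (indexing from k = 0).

239/38

Using pₖ = aₖpₖ₋₁ + pₖ₋₂, qₖ = aₖqₖ₋₁ + qₖ₋₂ (with p₋₁=1, p₋₂=0, q₋₁=0, q₋₂=1):
  k=0: a=6, p=6, q=1
  k=1: a=3, p=19, q=3
  k=2: a=2, p=44, q=7
  k=3: a=5, p=239, q=38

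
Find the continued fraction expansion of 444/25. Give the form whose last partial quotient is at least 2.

444 = 17×25 + 19
25 = 1×19 + 6
19 = 3×6 + 1
6 = 6×1 + 0  (stop)
So 444/25 = [17; 1, 3, 6].

[17; 1, 3, 6]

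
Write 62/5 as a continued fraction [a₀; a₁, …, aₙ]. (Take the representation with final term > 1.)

62 = 12*5 + 2
5 = 2*2 + 1
2 = 2*1 + 0  (stop)
So 62/5 = [12; 2, 2].

[12; 2, 2]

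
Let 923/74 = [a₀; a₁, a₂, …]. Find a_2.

8

923 = 12·74 + 35   →  a_0 = 12
74 = 2·35 + 4   →  a_1 = 2
35 = 8·4 + 3   →  a_2 = 8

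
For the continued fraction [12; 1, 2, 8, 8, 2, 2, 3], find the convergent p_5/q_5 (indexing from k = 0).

5465/431

Using pₖ = aₖpₖ₋₁ + pₖ₋₂, qₖ = aₖqₖ₋₁ + qₖ₋₂ (with p₋₁=1, p₋₂=0, q₋₁=0, q₋₂=1):
  k=0: a=12, p=12, q=1
  k=1: a=1, p=13, q=1
  k=2: a=2, p=38, q=3
  k=3: a=8, p=317, q=25
  k=4: a=8, p=2574, q=203
  k=5: a=2, p=5465, q=431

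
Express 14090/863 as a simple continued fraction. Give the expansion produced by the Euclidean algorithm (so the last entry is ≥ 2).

[16; 3, 16, 1, 1, 2, 3]

14090 = 16·863 + 282
863 = 3·282 + 17
282 = 16·17 + 10
17 = 1·10 + 7
10 = 1·7 + 3
7 = 2·3 + 1
3 = 3·1 + 0  (stop)
So 14090/863 = [16; 3, 16, 1, 1, 2, 3].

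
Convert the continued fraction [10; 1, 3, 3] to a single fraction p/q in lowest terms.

Fold from the inside: start with 3/1.
  3 + 1/3 = 10/3
  1 + 3/10 = 13/10
  10 + 10/13 = 140/13

140/13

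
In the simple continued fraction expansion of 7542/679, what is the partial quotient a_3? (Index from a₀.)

7542 = 11·679 + 73   →  a_0 = 11
679 = 9·73 + 22   →  a_1 = 9
73 = 3·22 + 7   →  a_2 = 3
22 = 3·7 + 1   →  a_3 = 3

3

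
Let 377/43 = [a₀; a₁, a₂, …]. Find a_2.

377 = 8·43 + 33   →  a_0 = 8
43 = 1·33 + 10   →  a_1 = 1
33 = 3·10 + 3   →  a_2 = 3

3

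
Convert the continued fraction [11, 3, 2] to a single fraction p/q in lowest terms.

Fold from the inside: start with 2/1.
  3 + 1/2 = 7/2
  11 + 2/7 = 79/7

79/7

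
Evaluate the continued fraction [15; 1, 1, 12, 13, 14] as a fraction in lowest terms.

71438/4603

Fold from the inside: start with 14/1.
  13 + 1/14 = 183/14
  12 + 14/183 = 2210/183
  1 + 183/2210 = 2393/2210
  1 + 2210/2393 = 4603/2393
  15 + 2393/4603 = 71438/4603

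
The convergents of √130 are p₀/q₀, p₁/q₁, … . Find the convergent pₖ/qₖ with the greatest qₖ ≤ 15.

57/5

√130 = [11; 2, 2, 22, …] (period length 3).
Convergents:
  p_0/q_0 = 11/1
  p_1/q_1 = 23/2
  p_2/q_2 = 57/5
  p_3/q_3 = 1277/112
q_2 = 5 ≤ 15 < 112 = q_3, so the answer is 57/5.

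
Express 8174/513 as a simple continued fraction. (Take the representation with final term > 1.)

[15; 1, 14, 11, 3]

8174 = 15*513 + 479
513 = 1*479 + 34
479 = 14*34 + 3
34 = 11*3 + 1
3 = 3*1 + 0  (stop)
So 8174/513 = [15; 1, 14, 11, 3].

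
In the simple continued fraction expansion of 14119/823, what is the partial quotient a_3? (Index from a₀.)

3

14119 = 17·823 + 128   →  a_0 = 17
823 = 6·128 + 55   →  a_1 = 6
128 = 2·55 + 18   →  a_2 = 2
55 = 3·18 + 1   →  a_3 = 3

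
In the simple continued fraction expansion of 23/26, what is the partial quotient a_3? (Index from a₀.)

1

23 = 0·26 + 23   →  a_0 = 0
26 = 1·23 + 3   →  a_1 = 1
23 = 7·3 + 2   →  a_2 = 7
3 = 1·2 + 1   →  a_3 = 1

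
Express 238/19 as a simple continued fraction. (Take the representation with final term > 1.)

238 = 12*19 + 10
19 = 1*10 + 9
10 = 1*9 + 1
9 = 9*1 + 0  (stop)
So 238/19 = [12; 1, 1, 9].

[12; 1, 1, 9]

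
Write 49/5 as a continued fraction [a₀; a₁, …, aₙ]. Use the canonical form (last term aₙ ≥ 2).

49 = 9·5 + 4
5 = 1·4 + 1
4 = 4·1 + 0  (stop)
So 49/5 = [9; 1, 4].

[9; 1, 4]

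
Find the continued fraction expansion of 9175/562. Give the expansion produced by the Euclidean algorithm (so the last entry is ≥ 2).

9175 = 16·562 + 183
562 = 3·183 + 13
183 = 14·13 + 1
13 = 13·1 + 0  (stop)
So 9175/562 = [16; 3, 14, 13].

[16; 3, 14, 13]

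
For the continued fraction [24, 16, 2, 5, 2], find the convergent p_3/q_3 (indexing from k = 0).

4355/181

Using pₖ = aₖpₖ₋₁ + pₖ₋₂, qₖ = aₖqₖ₋₁ + qₖ₋₂ (with p₋₁=1, p₋₂=0, q₋₁=0, q₋₂=1):
  k=0: a=24, p=24, q=1
  k=1: a=16, p=385, q=16
  k=2: a=2, p=794, q=33
  k=3: a=5, p=4355, q=181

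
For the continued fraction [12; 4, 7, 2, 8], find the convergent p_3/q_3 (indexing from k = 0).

759/62

Using pₖ = aₖpₖ₋₁ + pₖ₋₂, qₖ = aₖqₖ₋₁ + qₖ₋₂ (with p₋₁=1, p₋₂=0, q₋₁=0, q₋₂=1):
  k=0: a=12, p=12, q=1
  k=1: a=4, p=49, q=4
  k=2: a=7, p=355, q=29
  k=3: a=2, p=759, q=62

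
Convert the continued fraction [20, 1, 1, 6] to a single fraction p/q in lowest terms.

Fold from the inside: start with 6/1.
  1 + 1/6 = 7/6
  1 + 6/7 = 13/7
  20 + 7/13 = 267/13

267/13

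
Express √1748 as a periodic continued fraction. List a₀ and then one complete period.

[41; 1, 4, 4, 4, 1, 82]

a₀ = ⌊√1748⌋ = 41.
With m₀=0, d₀=1 and mₖ₊₁ = dₖaₖ − mₖ, dₖ₊₁ = (n − mₖ₊₁²)/dₖ, aₖ₊₁ = ⌊(a₀+mₖ₊₁)/dₖ₊₁⌋:
  k=1: m=41, d=67, a=1
  k=2: m=26, d=16, a=4
  k=3: m=38, d=19, a=4
  k=4: m=38, d=16, a=4
  k=5: m=26, d=67, a=1
  k=6: m=41, d=1, a=82
d=1 and a=2a₀=82 at k=6, so the next step gives (m, d) = (41, 67) again — its k=1 value — and the period has length 6.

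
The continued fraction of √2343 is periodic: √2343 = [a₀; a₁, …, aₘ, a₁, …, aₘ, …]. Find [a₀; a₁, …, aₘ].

a₀ = ⌊√2343⌋ = 48.
With m₀=0, d₀=1 and mₖ₊₁ = dₖaₖ − mₖ, dₖ₊₁ = (n − mₖ₊₁²)/dₖ, aₖ₊₁ = ⌊(a₀+mₖ₊₁)/dₖ₊₁⌋:
  k=1: m=48, d=39, a=2
  k=2: m=30, d=37, a=2
  k=3: m=44, d=11, a=8
  k=4: m=44, d=37, a=2
  k=5: m=30, d=39, a=2
  k=6: m=48, d=1, a=96
d=1 and a=2a₀=96 at k=6, so the next step gives (m, d) = (48, 39) again — its k=1 value — and the period has length 6.

[48; 2, 2, 8, 2, 2, 96]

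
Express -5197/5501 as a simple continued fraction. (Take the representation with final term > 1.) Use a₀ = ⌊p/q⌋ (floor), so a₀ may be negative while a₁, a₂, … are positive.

[-1; 18, 10, 2, 14]

-5197 = -1·5501 + 304
5501 = 18·304 + 29
304 = 10·29 + 14
29 = 2·14 + 1
14 = 14·1 + 0  (stop)
So -5197/5501 = [-1; 18, 10, 2, 14].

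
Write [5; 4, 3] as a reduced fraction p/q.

68/13

Fold from the inside: start with 3/1.
  4 + 1/3 = 13/3
  5 + 3/13 = 68/13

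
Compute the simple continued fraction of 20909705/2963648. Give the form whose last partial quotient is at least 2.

20909705 = 7*2963648 + 164169
2963648 = 18*164169 + 8606
164169 = 19*8606 + 655
8606 = 13*655 + 91
655 = 7*91 + 18
91 = 5*18 + 1
18 = 18*1 + 0  (stop)
So 20909705/2963648 = [7; 18, 19, 13, 7, 5, 18].

[7; 18, 19, 13, 7, 5, 18]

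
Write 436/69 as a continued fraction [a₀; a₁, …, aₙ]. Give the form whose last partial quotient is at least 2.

[6; 3, 7, 3]

436 = 6·69 + 22
69 = 3·22 + 3
22 = 7·3 + 1
3 = 3·1 + 0  (stop)
So 436/69 = [6; 3, 7, 3].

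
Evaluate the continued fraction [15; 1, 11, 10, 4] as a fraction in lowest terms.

Using pₖ = aₖpₖ₋₁ + pₖ₋₂ and qₖ = aₖqₖ₋₁ + qₖ₋₂:
  k=0: a=15, p=15, q=1
  k=1: a=1, p=16, q=1
  k=2: a=11, p=191, q=12
  k=3: a=10, p=1926, q=121
  k=4: a=4, p=7895, q=496

7895/496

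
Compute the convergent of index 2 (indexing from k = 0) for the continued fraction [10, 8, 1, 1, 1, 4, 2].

Using pₖ = aₖpₖ₋₁ + pₖ₋₂, qₖ = aₖqₖ₋₁ + qₖ₋₂ (with p₋₁=1, p₋₂=0, q₋₁=0, q₋₂=1):
  k=0: a=10, p=10, q=1
  k=1: a=8, p=81, q=8
  k=2: a=1, p=91, q=9

91/9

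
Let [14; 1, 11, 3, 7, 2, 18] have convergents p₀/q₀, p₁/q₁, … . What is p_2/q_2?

Using pₖ = aₖpₖ₋₁ + pₖ₋₂, qₖ = aₖqₖ₋₁ + qₖ₋₂ (with p₋₁=1, p₋₂=0, q₋₁=0, q₋₂=1):
  k=0: a=14, p=14, q=1
  k=1: a=1, p=15, q=1
  k=2: a=11, p=179, q=12

179/12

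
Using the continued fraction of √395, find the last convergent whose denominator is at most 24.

159/8

√395 = [19; 1, 6, 1, 38, …] (period length 4).
Convergents:
  p_0/q_0 = 19/1
  p_1/q_1 = 20/1
  p_2/q_2 = 139/7
  p_3/q_3 = 159/8
  p_4/q_4 = 6181/311
q_3 = 8 ≤ 24 < 311 = q_4, so the answer is 159/8.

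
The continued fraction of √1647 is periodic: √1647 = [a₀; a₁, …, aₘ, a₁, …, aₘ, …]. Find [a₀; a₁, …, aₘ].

[40; 1, 1, 2, 1, 1, 80]

a₀ = ⌊√1647⌋ = 40.
With m₀=0, d₀=1 and mₖ₊₁ = dₖaₖ − mₖ, dₖ₊₁ = (n − mₖ₊₁²)/dₖ, aₖ₊₁ = ⌊(a₀+mₖ₊₁)/dₖ₊₁⌋:
  k=1: m=40, d=47, a=1
  k=2: m=7, d=34, a=1
  k=3: m=27, d=27, a=2
  k=4: m=27, d=34, a=1
  k=5: m=7, d=47, a=1
  k=6: m=40, d=1, a=80
d=1 and a=2a₀=80 at k=6, so the next step gives (m, d) = (40, 47) again — its k=1 value — and the period has length 6.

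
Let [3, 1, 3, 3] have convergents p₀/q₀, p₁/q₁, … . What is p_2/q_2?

Using pₖ = aₖpₖ₋₁ + pₖ₋₂, qₖ = aₖqₖ₋₁ + qₖ₋₂ (with p₋₁=1, p₋₂=0, q₋₁=0, q₋₂=1):
  k=0: a=3, p=3, q=1
  k=1: a=1, p=4, q=1
  k=2: a=3, p=15, q=4

15/4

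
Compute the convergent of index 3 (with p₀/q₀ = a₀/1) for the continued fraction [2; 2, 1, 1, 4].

Using pₖ = aₖpₖ₋₁ + pₖ₋₂, qₖ = aₖqₖ₋₁ + qₖ₋₂ (with p₋₁=1, p₋₂=0, q₋₁=0, q₋₂=1):
  k=0: a=2, p=2, q=1
  k=1: a=2, p=5, q=2
  k=2: a=1, p=7, q=3
  k=3: a=1, p=12, q=5

12/5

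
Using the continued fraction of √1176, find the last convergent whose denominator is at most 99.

√1176 = [34; 3, 2, 2, 2, 3, 68, …] (period length 6).
Convergents:
  p_0/q_0 = 34/1
  p_1/q_1 = 103/3
  p_2/q_2 = 240/7
  p_3/q_3 = 583/17
  p_4/q_4 = 1406/41
  p_5/q_5 = 4801/140
q_4 = 41 ≤ 99 < 140 = q_5, so the answer is 1406/41.

1406/41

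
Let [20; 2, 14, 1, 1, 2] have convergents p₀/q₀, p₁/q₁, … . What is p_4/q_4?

Using pₖ = aₖpₖ₋₁ + pₖ₋₂, qₖ = aₖqₖ₋₁ + qₖ₋₂ (with p₋₁=1, p₋₂=0, q₋₁=0, q₋₂=1):
  k=0: a=20, p=20, q=1
  k=1: a=2, p=41, q=2
  k=2: a=14, p=594, q=29
  k=3: a=1, p=635, q=31
  k=4: a=1, p=1229, q=60

1229/60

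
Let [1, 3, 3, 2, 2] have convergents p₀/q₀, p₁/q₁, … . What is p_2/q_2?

13/10

Using pₖ = aₖpₖ₋₁ + pₖ₋₂, qₖ = aₖqₖ₋₁ + qₖ₋₂ (with p₋₁=1, p₋₂=0, q₋₁=0, q₋₂=1):
  k=0: a=1, p=1, q=1
  k=1: a=3, p=4, q=3
  k=2: a=3, p=13, q=10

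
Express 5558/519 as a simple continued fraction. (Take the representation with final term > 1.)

5558 = 10*519 + 368
519 = 1*368 + 151
368 = 2*151 + 66
151 = 2*66 + 19
66 = 3*19 + 9
19 = 2*9 + 1
9 = 9*1 + 0  (stop)
So 5558/519 = [10; 1, 2, 2, 3, 2, 9].

[10; 1, 2, 2, 3, 2, 9]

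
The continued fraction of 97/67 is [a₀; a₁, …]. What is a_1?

97 = 1·67 + 30   →  a_0 = 1
67 = 2·30 + 7   →  a_1 = 2

2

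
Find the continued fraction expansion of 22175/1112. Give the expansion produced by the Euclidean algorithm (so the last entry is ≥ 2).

[19; 1, 16, 9, 3, 2]

22175 = 19×1112 + 1047
1112 = 1×1047 + 65
1047 = 16×65 + 7
65 = 9×7 + 2
7 = 3×2 + 1
2 = 2×1 + 0  (stop)
So 22175/1112 = [19; 1, 16, 9, 3, 2].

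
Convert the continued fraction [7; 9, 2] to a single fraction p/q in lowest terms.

Using pₖ = aₖpₖ₋₁ + pₖ₋₂ and qₖ = aₖqₖ₋₁ + qₖ₋₂:
  k=0: a=7, p=7, q=1
  k=1: a=9, p=64, q=9
  k=2: a=2, p=135, q=19

135/19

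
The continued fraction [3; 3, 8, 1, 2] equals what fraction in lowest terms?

Fold from the inside: start with 2/1.
  1 + 1/2 = 3/2
  8 + 2/3 = 26/3
  3 + 3/26 = 81/26
  3 + 26/81 = 269/81

269/81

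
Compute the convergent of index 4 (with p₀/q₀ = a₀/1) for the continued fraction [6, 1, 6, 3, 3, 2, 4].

Using pₖ = aₖpₖ₋₁ + pₖ₋₂, qₖ = aₖqₖ₋₁ + qₖ₋₂ (with p₋₁=1, p₋₂=0, q₋₁=0, q₋₂=1):
  k=0: a=6, p=6, q=1
  k=1: a=1, p=7, q=1
  k=2: a=6, p=48, q=7
  k=3: a=3, p=151, q=22
  k=4: a=3, p=501, q=73

501/73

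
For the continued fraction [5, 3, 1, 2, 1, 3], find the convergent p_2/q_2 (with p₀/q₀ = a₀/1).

21/4

Using pₖ = aₖpₖ₋₁ + pₖ₋₂, qₖ = aₖqₖ₋₁ + qₖ₋₂ (with p₋₁=1, p₋₂=0, q₋₁=0, q₋₂=1):
  k=0: a=5, p=5, q=1
  k=1: a=3, p=16, q=3
  k=2: a=1, p=21, q=4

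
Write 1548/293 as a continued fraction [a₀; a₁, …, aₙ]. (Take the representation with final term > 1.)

1548 = 5·293 + 83
293 = 3·83 + 44
83 = 1·44 + 39
44 = 1·39 + 5
39 = 7·5 + 4
5 = 1·4 + 1
4 = 4·1 + 0  (stop)
So 1548/293 = [5; 3, 1, 1, 7, 1, 4].

[5; 3, 1, 1, 7, 1, 4]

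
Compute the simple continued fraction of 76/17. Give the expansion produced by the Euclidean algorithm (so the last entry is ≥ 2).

76 = 4·17 + 8
17 = 2·8 + 1
8 = 8·1 + 0  (stop)
So 76/17 = [4; 2, 8].

[4; 2, 8]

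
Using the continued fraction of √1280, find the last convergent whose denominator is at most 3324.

√1280 = [35; 1, 3, 2, 17, 2, 3, 1, 70, …] (period length 8).
Convergents:
  p_0/q_0 = 35/1
  p_1/q_1 = 36/1
  p_2/q_2 = 143/4
  p_3/q_3 = 322/9
  p_4/q_4 = 5617/157
  p_5/q_5 = 11556/323
  p_6/q_6 = 40285/1126
  p_7/q_7 = 51841/1449
  p_8/q_8 = 3669155/102556
q_7 = 1449 ≤ 3324 < 102556 = q_8, so the answer is 51841/1449.

51841/1449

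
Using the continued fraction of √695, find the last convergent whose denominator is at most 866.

√695 = [26; 2, 1, 3, 10, 3, 1, 2, 52, …] (period length 8).
Convergents:
  p_0/q_0 = 26/1
  p_1/q_1 = 53/2
  p_2/q_2 = 79/3
  p_3/q_3 = 290/11
  p_4/q_4 = 2979/113
  p_5/q_5 = 9227/350
  p_6/q_6 = 12206/463
  p_7/q_7 = 33639/1276
q_6 = 463 ≤ 866 < 1276 = q_7, so the answer is 12206/463.

12206/463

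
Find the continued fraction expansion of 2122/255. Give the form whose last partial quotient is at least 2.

[8; 3, 9, 9]

2122 = 8×255 + 82
255 = 3×82 + 9
82 = 9×9 + 1
9 = 9×1 + 0  (stop)
So 2122/255 = [8; 3, 9, 9].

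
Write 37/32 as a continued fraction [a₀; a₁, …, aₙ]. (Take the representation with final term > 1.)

37 = 1×32 + 5
32 = 6×5 + 2
5 = 2×2 + 1
2 = 2×1 + 0  (stop)
So 37/32 = [1; 6, 2, 2].

[1; 6, 2, 2]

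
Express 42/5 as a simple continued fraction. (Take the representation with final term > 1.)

[8; 2, 2]

42 = 8·5 + 2
5 = 2·2 + 1
2 = 2·1 + 0  (stop)
So 42/5 = [8; 2, 2].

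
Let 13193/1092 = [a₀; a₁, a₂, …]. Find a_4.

13193 = 12·1092 + 89   →  a_0 = 12
1092 = 12·89 + 24   →  a_1 = 12
89 = 3·24 + 17   →  a_2 = 3
24 = 1·17 + 7   →  a_3 = 1
17 = 2·7 + 3   →  a_4 = 2

2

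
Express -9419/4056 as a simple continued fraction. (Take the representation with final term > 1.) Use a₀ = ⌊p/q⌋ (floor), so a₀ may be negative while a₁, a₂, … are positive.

[-3; 1, 2, 9, 1, 2, 7, 6]

-9419 = -3*4056 + 2749
4056 = 1*2749 + 1307
2749 = 2*1307 + 135
1307 = 9*135 + 92
135 = 1*92 + 43
92 = 2*43 + 6
43 = 7*6 + 1
6 = 6*1 + 0  (stop)
So -9419/4056 = [-3; 1, 2, 9, 1, 2, 7, 6].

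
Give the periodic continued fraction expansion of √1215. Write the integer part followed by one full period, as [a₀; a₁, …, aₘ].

a₀ = ⌊√1215⌋ = 34.
With m₀=0, d₀=1 and mₖ₊₁ = dₖaₖ − mₖ, dₖ₊₁ = (n − mₖ₊₁²)/dₖ, aₖ₊₁ = ⌊(a₀+mₖ₊₁)/dₖ₊₁⌋:
  k=1: m=34, d=59, a=1
  k=2: m=25, d=10, a=5
  k=3: m=25, d=59, a=1
  k=4: m=34, d=1, a=68
d=1 and a=2a₀=68 at k=4, so the next step gives (m, d) = (34, 59) again — its k=1 value — and the period has length 4.

[34; 1, 5, 1, 68]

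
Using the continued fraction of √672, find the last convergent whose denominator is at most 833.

√672 = [25; 1, 11, 1, 50, …] (period length 4).
Convergents:
  p_0/q_0 = 25/1
  p_1/q_1 = 26/1
  p_2/q_2 = 311/12
  p_3/q_3 = 337/13
  p_4/q_4 = 17161/662
  p_5/q_5 = 17498/675
  p_6/q_6 = 209639/8087
q_5 = 675 ≤ 833 < 8087 = q_6, so the answer is 17498/675.

17498/675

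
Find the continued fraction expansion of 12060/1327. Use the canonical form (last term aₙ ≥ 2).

12060 = 9·1327 + 117
1327 = 11·117 + 40
117 = 2·40 + 37
40 = 1·37 + 3
37 = 12·3 + 1
3 = 3·1 + 0  (stop)
So 12060/1327 = [9; 11, 2, 1, 12, 3].

[9; 11, 2, 1, 12, 3]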